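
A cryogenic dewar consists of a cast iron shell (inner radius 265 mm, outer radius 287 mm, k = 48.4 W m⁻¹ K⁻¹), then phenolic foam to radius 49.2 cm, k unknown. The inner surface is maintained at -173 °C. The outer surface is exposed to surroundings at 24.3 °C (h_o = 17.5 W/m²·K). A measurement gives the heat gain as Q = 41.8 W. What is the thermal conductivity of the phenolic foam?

ΣR = ΔT/Q = |-173 − 24.3|/41.8 = 4.720 K/W
Known resistances:
  R_cast iron = (1/0.265 − 1/0.287)/(4πk) = 0.2893/(4π·48.4) = 4.756×10^-4 K/W
  R_conv,out = 1/(4πr²h) = 1/(4π·0.492²·17.5) = 0.01879 K/W
R_phenolic foam = ΣR − ΣR_known = 4.720 − 0.01927 = 4.701 K/W
(1/r₁−1/r₂)/(4πk) = 4.701 ⇒ k = 1.452/(4π·4.701) = 0.0246 W/m·K

k = 0.0246 W/m·K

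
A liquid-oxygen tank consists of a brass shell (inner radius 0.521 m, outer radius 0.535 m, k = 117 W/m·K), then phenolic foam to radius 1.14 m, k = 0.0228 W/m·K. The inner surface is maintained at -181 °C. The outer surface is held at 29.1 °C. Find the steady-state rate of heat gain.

Series thermal resistances, inner to outer:
  R_brass = (1/0.521 − 1/0.535)/(4πk) = 0.05023/(4π·117) = 3.416×10^-5 K/W
  R_phenolic foam = (1/0.535 − 1/1.14)/(4πk) = 0.9920/(4π·0.0228) = 3.462 K/W
ΣR = 3.416×10^-5 + 3.462 = 3.462 K/W
Q = ΔT/ΣR = (-181 °C − 29.1 °C)/3.462 = -60.7 W
(Negative Q ⇒ heat flows inward; heat gain = 60.7 W.)

Q = 60.7 W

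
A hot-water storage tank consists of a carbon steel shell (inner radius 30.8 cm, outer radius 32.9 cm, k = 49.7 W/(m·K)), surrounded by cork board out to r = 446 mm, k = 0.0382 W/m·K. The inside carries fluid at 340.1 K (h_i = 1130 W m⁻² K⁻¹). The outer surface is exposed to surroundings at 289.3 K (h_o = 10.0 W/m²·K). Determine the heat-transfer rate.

Q = 29.8 W

Resistance network (inner→outer):
  R_conv,in = 1/(4πr²h) = 1/(4π·0.308²·1130) = 7.424×10^-4 K/W
  R_carbon steel = (1/0.308 − 1/0.329)/(4πk) = 0.2072/(4π·49.7) = 3.318×10^-4 K/W
  R_cork board = (1/0.329 − 1/0.446)/(4πk) = 0.7974/(4π·0.0382) = 1.661 K/W
  R_conv,out = 1/(4πr²h) = 1/(4π·0.446²·10.0) = 0.04001 K/W
ΣR = 7.424×10^-4 + 3.318×10^-4 + 1.661 + 0.04001 = 1.702 K/W
Q = ΔT/ΣR = (340.1 K − 289.3 K)/1.702 = 29.8 W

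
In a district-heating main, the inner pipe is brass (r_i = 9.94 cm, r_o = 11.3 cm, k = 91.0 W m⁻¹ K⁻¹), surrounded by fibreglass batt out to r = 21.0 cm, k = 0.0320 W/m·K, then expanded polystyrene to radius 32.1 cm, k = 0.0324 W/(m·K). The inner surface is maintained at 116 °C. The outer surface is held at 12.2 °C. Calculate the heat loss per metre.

Treat each layer as a resistance in series:
  R'_brass = ln(0.113/0.0994)/(2πk) = 0.1282/(2π·91.0) = 2.243×10^-4 m·K/W
  R'_fibreglass batt = ln(0.210/0.113)/(2πk) = 0.6197/(2π·0.0320) = 3.082 m·K/W
  R'_expanded polystyrene = ln(0.321/0.210)/(2πk) = 0.4243/(2π·0.0324) = 2.084 m·K/W
ΣR = 2.243×10^-4 + 3.082 + 2.084 = 5.166 m·K/W
Q' = ΔT/ΣR = (116 °C − 12.2 °C)/5.166 = 20.1 W/m

Q' = 20.1 W/m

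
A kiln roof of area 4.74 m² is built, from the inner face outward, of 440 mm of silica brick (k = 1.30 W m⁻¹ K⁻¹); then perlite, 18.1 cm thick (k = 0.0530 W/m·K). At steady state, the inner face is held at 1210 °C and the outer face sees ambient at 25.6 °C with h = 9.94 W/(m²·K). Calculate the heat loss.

Q = 1460 W

Resistance network (inner→outer):
  R_silica brick = L/(kA) = 0.440/(1.30·4.74) = 0.07141 K/W
  R_perlite = L/(kA) = 0.181/(0.0530·4.74) = 0.7205 K/W
  R_conv,out = 1/(hA) = 1/(9.94·4.74) = 0.02122 K/W
ΣR = 0.07141 + 0.7205 + 0.02122 = 0.8131 K/W
Q = ΔT/ΣR = (1210 °C − 25.6 °C)/0.8131 = 1460 W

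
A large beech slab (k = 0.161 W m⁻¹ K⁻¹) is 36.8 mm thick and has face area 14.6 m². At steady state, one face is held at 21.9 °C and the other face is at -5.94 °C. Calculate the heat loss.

Q = 1780 W

Q = kA·ΔT/L = 0.161 × 14.6 × |21.9 °C − -5.94 °C| / 0.0368 = 1780 W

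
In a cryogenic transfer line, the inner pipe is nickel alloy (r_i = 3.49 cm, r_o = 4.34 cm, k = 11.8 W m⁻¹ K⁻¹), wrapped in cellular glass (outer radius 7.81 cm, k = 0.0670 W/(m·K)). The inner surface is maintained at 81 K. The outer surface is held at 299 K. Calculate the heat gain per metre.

Treat each layer as a resistance in series:
  R'_nickel alloy = ln(0.0434/0.0349)/(2πk) = 0.2180/(2π·11.8) = 0.002940 m·K/W
  R'_cellular glass = ln(0.0781/0.0434)/(2πk) = 0.5875/(2π·0.0670) = 1.396 m·K/W
ΣR = 0.002940 + 1.396 = 1.399 m·K/W
Q' = ΔT/ΣR = (81 K − 299 K)/1.399 = -156 W/m
(Negative Q' ⇒ heat flows inward; heat gain = 156 W/m.)

Q' = 156 W/m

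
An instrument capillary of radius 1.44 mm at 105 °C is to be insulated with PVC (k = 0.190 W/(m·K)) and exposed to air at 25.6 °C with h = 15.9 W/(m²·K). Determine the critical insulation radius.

For a cylinder, r_cr = k_ins/h = 0.190/15.9 = 0.0119 m = 1.19 cm

r_cr = 1.19 cm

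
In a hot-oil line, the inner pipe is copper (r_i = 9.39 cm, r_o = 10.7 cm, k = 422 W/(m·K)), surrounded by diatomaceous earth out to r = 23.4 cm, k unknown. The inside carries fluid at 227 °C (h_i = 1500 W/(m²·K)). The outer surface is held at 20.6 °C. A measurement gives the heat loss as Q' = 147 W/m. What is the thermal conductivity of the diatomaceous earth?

k = 0.0888 W/m·K

ΣR = ΔT/Q' = |227 − 20.6|/147 = 1.404 m·K/W
Known resistances:
  R'_conv,in = 1/(2πr h) = 1/(2π·0.0939·1500) = 0.001130 m·K/W
  R'_copper = ln(0.107/0.0939)/(2πk) = 0.1306/(2π·422) = 4.925×10^-5 m·K/W
R_diatomaceous earth = ΣR − ΣR_known = 1.404 − 0.001179 = 1.403 m·K/W
ln(r₂/r₁)/(2πk) = 1.403 ⇒ k = 0.7825/(2π·1.403) = 0.0888 W/m·K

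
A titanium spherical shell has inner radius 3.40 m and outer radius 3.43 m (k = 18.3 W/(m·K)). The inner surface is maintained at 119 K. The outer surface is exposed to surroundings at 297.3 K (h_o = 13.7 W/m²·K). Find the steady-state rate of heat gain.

Q = 353 kW

Treat each layer as a resistance in series:
  R_titanium = (1/3.40 − 1/3.43)/(4πk) = 0.002572/(4π·18.3) = 1.119×10^-5 K/W
  R_conv,out = 1/(4πr²h) = 1/(4π·3.43²·13.7) = 4.937×10^-4 K/W
ΣR = 1.119×10^-5 + 4.937×10^-4 = 5.049×10^-4 K/W
Q = ΔT/ΣR = (119 K − 297.3 K)/5.049×10^-4 = -3.53×10^5 W
(Negative Q ⇒ heat flows inward; heat gain = 3.53×10^5 W.)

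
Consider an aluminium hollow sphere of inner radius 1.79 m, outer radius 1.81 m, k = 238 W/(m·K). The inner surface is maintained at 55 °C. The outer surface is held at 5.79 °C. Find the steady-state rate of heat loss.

Q = 4πk·ΔT/(1/r₁ − 1/r₂) = 4π × 238 × 49.21 / (1/1.79 − 1/1.81) = 2.38×10^7 W

Q = 23800 kW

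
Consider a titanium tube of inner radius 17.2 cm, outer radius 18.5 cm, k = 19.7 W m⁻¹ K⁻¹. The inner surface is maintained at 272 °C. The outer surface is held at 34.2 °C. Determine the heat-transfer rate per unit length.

Q' = 4.04×10^5 W/m

Q' = 2πk·ΔT/ln(r₂/r₁) = 2π × 19.7 × 237.8 / ln(0.185/0.172) = 4.04×10^5 W/m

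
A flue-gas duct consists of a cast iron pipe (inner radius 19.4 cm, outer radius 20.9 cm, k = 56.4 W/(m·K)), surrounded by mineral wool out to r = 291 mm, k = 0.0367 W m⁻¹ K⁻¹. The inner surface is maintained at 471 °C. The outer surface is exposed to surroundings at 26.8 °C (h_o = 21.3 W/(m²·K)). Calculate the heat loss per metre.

Treat each layer as a resistance in series:
  R'_cast iron = ln(0.209/0.194)/(2πk) = 0.07448/(2π·56.4) = 2.102×10^-4 m·K/W
  R'_mineral wool = ln(0.291/0.209)/(2πk) = 0.3310/(2π·0.0367) = 1.435 m·K/W
  R'_conv,out = 1/(2πr h) = 1/(2π·0.291·21.3) = 0.02568 m·K/W
ΣR = 2.102×10^-4 + 1.435 + 0.02568 = 1.461 m·K/W
Q' = ΔT/ΣR = (471 °C − 26.8 °C)/1.461 = 304 W/m

Q' = 304 W/m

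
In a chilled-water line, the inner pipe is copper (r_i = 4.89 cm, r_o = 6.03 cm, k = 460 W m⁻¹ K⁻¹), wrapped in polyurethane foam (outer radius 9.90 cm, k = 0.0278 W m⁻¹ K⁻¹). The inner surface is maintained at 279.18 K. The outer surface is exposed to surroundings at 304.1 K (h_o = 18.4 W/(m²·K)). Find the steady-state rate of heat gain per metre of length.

Q' = 8.52 W/m

Series thermal resistances, inner to outer:
  R'_copper = ln(0.0603/0.0489)/(2πk) = 0.2096/(2π·460) = 7.250×10^-5 m·K/W
  R'_polyurethane foam = ln(0.0990/0.0603)/(2πk) = 0.4958/(2π·0.0278) = 2.838 m·K/W
  R'_conv,out = 1/(2πr h) = 1/(2π·0.0990·18.4) = 0.08737 m·K/W
ΣR = 7.250×10^-5 + 2.838 + 0.08737 = 2.925 m·K/W
Q' = ΔT/ΣR = (279.18 K − 304.1 K)/2.925 = -8.52 W/m
(Negative Q' ⇒ heat flows inward; heat gain = 8.52 W/m.)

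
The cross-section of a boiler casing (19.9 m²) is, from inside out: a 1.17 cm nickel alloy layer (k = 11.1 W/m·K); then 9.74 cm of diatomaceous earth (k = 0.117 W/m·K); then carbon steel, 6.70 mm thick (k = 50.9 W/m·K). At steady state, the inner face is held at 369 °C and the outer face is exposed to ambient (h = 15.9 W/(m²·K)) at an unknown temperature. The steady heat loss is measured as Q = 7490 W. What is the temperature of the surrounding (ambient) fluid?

Sum the resistances:
  R_nickel alloy = L/(kA) = 0.0117/(11.1·19.9) = 5.297×10^-5 K/W
  R_diatomaceous earth = L/(kA) = 0.0974/(0.117·19.9) = 0.04183 K/W
  R_carbon steel = L/(kA) = 0.00670/(50.9·19.9) = 6.615×10^-6 K/W
  R_conv,out = 1/(hA) = 1/(15.9·19.9) = 0.003160 K/W
ΣR = 0.04505 K/W
ΔT = Q·ΣR = 7490 × 0.04505 = 337.4 K
Heat flows outward, so T_out = T_in − ΔT = 369 − 337.4 = 31.6 °C

T_out = 31.6 °C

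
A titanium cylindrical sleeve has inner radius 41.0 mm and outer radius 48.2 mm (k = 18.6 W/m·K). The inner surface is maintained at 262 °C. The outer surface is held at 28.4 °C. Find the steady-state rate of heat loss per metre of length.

Q' = 2πk·ΔT/ln(r₂/r₁) = 2π × 18.6 × 233.6 / ln(0.0482/0.0410) = 1.69×10^5 W/m

Q' = 169 kW/m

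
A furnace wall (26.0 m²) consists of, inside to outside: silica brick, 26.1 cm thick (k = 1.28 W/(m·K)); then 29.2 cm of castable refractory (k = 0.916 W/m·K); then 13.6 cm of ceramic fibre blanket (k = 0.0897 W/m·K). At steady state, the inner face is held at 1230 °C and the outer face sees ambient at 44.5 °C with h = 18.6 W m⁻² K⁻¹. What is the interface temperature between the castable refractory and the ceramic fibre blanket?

Resistance network (inner→outer):
  R_silica brick = L/(kA) = 0.261/(1.28·26.0) = 0.007843 K/W
  R_castable refractory = L/(kA) = 0.292/(0.916·26.0) = 0.01226 K/W
  R_ceramic fibre blanket = L/(kA) = 0.136/(0.0897·26.0) = 0.05831 K/W
  R_conv,out = 1/(hA) = 1/(18.6·26.0) = 0.002068 K/W
ΣR = 0.007843 + 0.01226 + 0.05831 + 0.002068 = 0.08048 K/W
Q = ΔT/ΣR = (1230 °C − 44.5 °C)/0.08048 = 14730 W
From the inner boundary to the castable refractory/ceramic fibre blanket interface, ΣR_partial = 0.02010 K/W.
T_interface = T_in − Q·ΣR_partial = 1230 °C − (14730)(0.02010) = 934 °C

T = 934 °C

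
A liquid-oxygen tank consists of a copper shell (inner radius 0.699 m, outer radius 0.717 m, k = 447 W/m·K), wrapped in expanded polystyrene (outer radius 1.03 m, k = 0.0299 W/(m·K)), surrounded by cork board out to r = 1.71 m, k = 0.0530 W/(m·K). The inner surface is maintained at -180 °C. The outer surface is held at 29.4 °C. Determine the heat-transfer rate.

Treat each layer as a resistance in series:
  R_copper = (1/0.699 − 1/0.717)/(4πk) = 0.03592/(4π·447) = 6.394×10^-6 K/W
  R_expanded polystyrene = (1/0.717 − 1/1.03)/(4πk) = 0.4238/(4π·0.0299) = 1.128 K/W
  R_cork board = (1/1.03 − 1/1.71)/(4πk) = 0.3861/(4π·0.0530) = 0.5797 K/W
ΣR = 6.394×10^-6 + 1.128 + 0.5797 = 1.708 K/W
Q = ΔT/ΣR = (-180 °C − 29.4 °C)/1.708 = -123 W
(Negative Q ⇒ heat flows inward; heat gain = 123 W.)

Q = 123 W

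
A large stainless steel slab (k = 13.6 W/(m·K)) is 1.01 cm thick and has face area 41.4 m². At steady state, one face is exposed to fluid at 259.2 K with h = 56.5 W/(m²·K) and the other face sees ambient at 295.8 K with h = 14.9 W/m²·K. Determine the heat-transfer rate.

Q = 17.7 kW

Resistance network (inner→outer):
  R_conv,in = 1/(hA) = 1/(56.5·41.4) = 4.275×10^-4 K/W
  R_stainless steel = L/(kA) = 0.0101/(13.6·41.4) = 1.794×10^-5 K/W
  R_conv,out = 1/(hA) = 1/(14.9·41.4) = 0.001621 K/W
ΣR = 4.275×10^-4 + 1.794×10^-5 + 0.001621 = 0.002066 K/W
Q = ΔT/ΣR = (259.2 K − 295.8 K)/0.002066 = -17700 W
(Negative Q ⇒ heat flows inward; heat gain = 17700 W.)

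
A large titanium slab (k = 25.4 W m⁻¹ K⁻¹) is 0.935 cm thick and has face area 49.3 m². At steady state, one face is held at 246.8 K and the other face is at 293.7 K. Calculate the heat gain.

Q = 6280 kW

Q = kA·ΔT/L = 25.4 × 49.3 × |246.8 K − 293.7 K| / 0.00935 = 6.28×10^6 W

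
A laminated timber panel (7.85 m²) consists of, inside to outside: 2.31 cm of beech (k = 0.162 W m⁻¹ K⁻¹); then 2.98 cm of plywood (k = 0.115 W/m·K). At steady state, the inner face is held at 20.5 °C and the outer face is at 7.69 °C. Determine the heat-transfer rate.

Treat each layer as a resistance in series:
  R_beech = L/(kA) = 0.0231/(0.162·7.85) = 0.01816 K/W
  R_plywood = L/(kA) = 0.0298/(0.115·7.85) = 0.03301 K/W
ΣR = 0.01816 + 0.03301 = 0.05117 K/W
Q = ΔT/ΣR = (20.5 °C − 7.69 °C)/0.05117 = 250 W

Q = 250 W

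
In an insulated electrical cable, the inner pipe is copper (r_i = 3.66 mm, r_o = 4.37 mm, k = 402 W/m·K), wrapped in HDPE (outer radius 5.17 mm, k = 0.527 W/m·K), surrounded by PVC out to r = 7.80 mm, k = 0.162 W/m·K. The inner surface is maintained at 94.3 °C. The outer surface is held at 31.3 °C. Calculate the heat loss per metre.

Treat each layer as a resistance in series:
  R'_copper = ln(0.00437/0.00366)/(2πk) = 0.1773/(2π·402) = 7.019×10^-5 m·K/W
  R'_HDPE = ln(0.00517/0.00437)/(2πk) = 0.1681/(2π·0.527) = 0.05077 m·K/W
  R'_PVC = ln(0.00780/0.00517)/(2πk) = 0.4113/(2π·0.162) = 0.4040 m·K/W
ΣR = 7.019×10^-5 + 0.05077 + 0.4040 = 0.4548 m·K/W
Q' = ΔT/ΣR = (94.3 °C − 31.3 °C)/0.4548 = 139 W/m

Q' = 139 W/m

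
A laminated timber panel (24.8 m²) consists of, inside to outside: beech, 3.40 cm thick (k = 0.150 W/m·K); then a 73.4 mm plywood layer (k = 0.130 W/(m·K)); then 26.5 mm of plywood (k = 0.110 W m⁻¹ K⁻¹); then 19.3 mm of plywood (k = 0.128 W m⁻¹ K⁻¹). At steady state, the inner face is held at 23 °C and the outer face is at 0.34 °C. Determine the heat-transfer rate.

Q = 475 W

Resistance network (inner→outer):
  R_beech = L/(kA) = 0.0340/(0.150·24.8) = 0.009140 K/W
  R_plywood = L/(kA) = 0.0734/(0.130·24.8) = 0.02277 K/W
  R_plywood = L/(kA) = 0.0265/(0.110·24.8) = 0.009714 K/W
  R_plywood = L/(kA) = 0.0193/(0.128·24.8) = 0.006080 K/W
ΣR = 0.009140 + 0.02277 + 0.009714 + 0.006080 = 0.04770 K/W
Q = ΔT/ΣR = (23 °C − 0.34 °C)/0.04770 = 475 W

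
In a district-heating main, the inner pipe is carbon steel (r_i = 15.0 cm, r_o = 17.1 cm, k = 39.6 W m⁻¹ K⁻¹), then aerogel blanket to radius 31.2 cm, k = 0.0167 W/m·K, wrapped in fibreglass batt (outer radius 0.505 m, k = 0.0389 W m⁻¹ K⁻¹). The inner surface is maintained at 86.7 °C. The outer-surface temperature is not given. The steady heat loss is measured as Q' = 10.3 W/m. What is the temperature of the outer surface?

Series resistances:
  R'_carbon steel = ln(0.171/0.150)/(2πk) = 0.1310/(2π·39.6) = 5.266×10^-4 m·K/W
  R'_aerogel blanket = ln(0.312/0.171)/(2πk) = 0.6013/(2π·0.0167) = 5.731 m·K/W
  R'_fibreglass batt = ln(0.505/0.312)/(2πk) = 0.4816/(2π·0.0389) = 1.970 m·K/W
ΣR = 7.702 m·K/W
ΔT = Q'·ΣR = 10.3 × 7.702 = 79.33 K
Heat flows outward, so T_out = T_in − ΔT = 86.7 − 79.33 = 7.37 °C

T_out = 7.37 °C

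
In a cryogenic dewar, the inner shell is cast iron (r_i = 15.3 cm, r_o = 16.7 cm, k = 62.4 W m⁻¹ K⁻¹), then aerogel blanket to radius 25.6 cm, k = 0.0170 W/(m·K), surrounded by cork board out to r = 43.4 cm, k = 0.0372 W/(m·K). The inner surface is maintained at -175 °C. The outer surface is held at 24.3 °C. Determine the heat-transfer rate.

Q = 15.1 W

Series thermal resistances, inner to outer:
  R_cast iron = (1/0.153 − 1/0.167)/(4πk) = 0.5479/(4π·62.4) = 6.988×10^-4 K/W
  R_aerogel blanket = (1/0.167 − 1/0.256)/(4πk) = 2.082/(4π·0.0170) = 9.745 K/W
  R_cork board = (1/0.256 − 1/0.434)/(4πk) = 1.602/(4π·0.0372) = 3.427 K/W
ΣR = 6.988×10^-4 + 9.745 + 3.427 = 13.17 K/W
Q = ΔT/ΣR = (-175 °C − 24.3 °C)/13.17 = -15.1 W
(Negative Q ⇒ heat flows inward; heat gain = 15.1 W.)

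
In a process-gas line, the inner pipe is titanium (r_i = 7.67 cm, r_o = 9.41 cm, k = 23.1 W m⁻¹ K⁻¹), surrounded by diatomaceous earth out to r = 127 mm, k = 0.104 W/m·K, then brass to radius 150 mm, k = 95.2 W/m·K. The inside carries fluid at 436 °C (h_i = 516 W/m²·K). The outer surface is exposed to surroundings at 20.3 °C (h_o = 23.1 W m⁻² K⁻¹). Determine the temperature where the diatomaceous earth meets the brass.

Series thermal resistances, inner to outer:
  R'_conv,in = 1/(2πr h) = 1/(2π·0.0767·516) = 0.004021 m·K/W
  R'_titanium = ln(0.0941/0.0767)/(2πk) = 0.2045/(2π·23.1) = 0.001409 m·K/W
  R'_diatomaceous earth = ln(0.127/0.0941)/(2πk) = 0.2998/(2π·0.104) = 0.4588 m·K/W
  R'_brass = ln(0.150/0.127)/(2πk) = 0.1664/(2π·95.2) = 2.783×10^-4 m·K/W
  R'_conv,out = 1/(2πr h) = 1/(2π·0.150·23.1) = 0.04593 m·K/W
ΣR = 0.004021 + 0.001409 + 0.4588 + 2.783×10^-4 + 0.04593 = 0.5104 m·K/W
Q' = ΔT/ΣR = (436 °C − 20.3 °C)/0.5104 = 814.5 W/m
From the inner boundary to the diatomaceous earth/brass interface, ΣR_partial = 0.4642 m·K/W.
T_interface = T_in − Q'·ΣR_partial = 436 °C − (814.5)(0.4642) = 57.9 °C

T = 57.9 °C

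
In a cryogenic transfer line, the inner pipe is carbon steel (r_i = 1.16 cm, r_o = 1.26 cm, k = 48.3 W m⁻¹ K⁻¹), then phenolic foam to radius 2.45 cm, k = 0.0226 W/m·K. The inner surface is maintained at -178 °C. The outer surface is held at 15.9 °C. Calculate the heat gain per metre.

Series thermal resistances, inner to outer:
  R'_carbon steel = ln(0.0126/0.0116)/(2πk) = 0.08269/(2π·48.3) = 2.725×10^-4 m·K/W
  R'_phenolic foam = ln(0.0245/0.0126)/(2πk) = 0.6650/(2π·0.0226) = 4.683 m·K/W
ΣR = 2.725×10^-4 + 4.683 = 4.683 m·K/W
Q' = ΔT/ΣR = (-178 °C − 15.9 °C)/4.683 = -41.4 W/m
(Negative Q' ⇒ heat flows inward; heat gain = 41.4 W/m.)

Q' = 41.4 W/m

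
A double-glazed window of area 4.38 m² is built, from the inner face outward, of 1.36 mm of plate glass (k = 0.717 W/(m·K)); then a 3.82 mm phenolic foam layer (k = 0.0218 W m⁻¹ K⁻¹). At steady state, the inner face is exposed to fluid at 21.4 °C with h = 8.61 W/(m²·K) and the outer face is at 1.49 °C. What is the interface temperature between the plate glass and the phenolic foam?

T = 13.4 °C

Resistance network (inner→outer):
  R_conv,in = 1/(hA) = 1/(8.61·4.38) = 0.02652 K/W
  R_plate glass = L/(kA) = 0.00136/(0.717·4.38) = 4.331×10^-4 K/W
  R_phenolic foam = L/(kA) = 0.00382/(0.0218·4.38) = 0.04001 K/W
ΣR = 0.02652 + 4.331×10^-4 + 0.04001 = 0.06696 K/W
Q = ΔT/ΣR = (21.4 °C − 1.49 °C)/0.06696 = 297.3 W
From the inner boundary to the plate glass/phenolic foam interface, ΣR_partial = 0.02695 K/W.
T_interface = T_in − Q·ΣR_partial = 21.4 °C − (297.3)(0.02695) = 13.4 °C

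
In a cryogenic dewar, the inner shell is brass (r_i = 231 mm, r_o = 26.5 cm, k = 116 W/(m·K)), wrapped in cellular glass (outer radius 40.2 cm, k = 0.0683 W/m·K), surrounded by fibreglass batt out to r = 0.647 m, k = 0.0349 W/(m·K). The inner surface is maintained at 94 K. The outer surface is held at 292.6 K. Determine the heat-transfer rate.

Q = 54.5 W

Series thermal resistances, inner to outer:
  R_brass = (1/0.231 − 1/0.265)/(4πk) = 0.5554/(4π·116) = 3.810×10^-4 K/W
  R_cellular glass = (1/0.265 − 1/0.402)/(4πk) = 1.286/(4π·0.0683) = 1.498 K/W
  R_fibreglass batt = (1/0.402 − 1/0.647)/(4πk) = 0.9420/(4π·0.0349) = 2.148 K/W
ΣR = 3.810×10^-4 + 1.498 + 2.148 = 3.646 K/W
Q = ΔT/ΣR = (94 K − 292.6 K)/3.646 = -54.5 W
(Negative Q ⇒ heat flows inward; heat gain = 54.5 W.)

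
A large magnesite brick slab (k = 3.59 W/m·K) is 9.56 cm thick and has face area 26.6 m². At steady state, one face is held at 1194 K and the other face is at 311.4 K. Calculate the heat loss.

Q = kA·ΔT/L = 3.59 × 26.6 × |1194 K − 311.4 K| / 0.0956 = 8.82×10^5 W

Q = 882 kW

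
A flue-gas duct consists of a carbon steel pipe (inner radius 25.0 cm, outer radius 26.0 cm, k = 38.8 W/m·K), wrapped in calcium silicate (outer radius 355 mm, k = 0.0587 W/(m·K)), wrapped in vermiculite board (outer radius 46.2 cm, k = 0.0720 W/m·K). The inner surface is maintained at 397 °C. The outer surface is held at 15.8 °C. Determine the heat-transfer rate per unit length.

Series thermal resistances, inner to outer:
  R'_carbon steel = ln(0.260/0.250)/(2πk) = 0.03922/(2π·38.8) = 1.609×10^-4 m·K/W
  R'_calcium silicate = ln(0.355/0.260)/(2πk) = 0.3114/(2π·0.0587) = 0.8444 m·K/W
  R'_vermiculite board = ln(0.462/0.355)/(2πk) = 0.2634/(2π·0.0720) = 0.5823 m·K/W
ΣR = 1.609×10^-4 + 0.8444 + 0.5823 = 1.427 m·K/W
Q' = ΔT/ΣR = (397 °C − 15.8 °C)/1.427 = 267 W/m

Q' = 267 W/m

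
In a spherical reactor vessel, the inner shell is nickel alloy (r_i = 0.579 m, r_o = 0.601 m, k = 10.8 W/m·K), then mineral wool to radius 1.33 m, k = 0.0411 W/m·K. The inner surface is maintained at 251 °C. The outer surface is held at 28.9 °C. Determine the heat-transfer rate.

Q = 126 W

Treat each layer as a resistance in series:
  R_nickel alloy = (1/0.579 − 1/0.601)/(4πk) = 0.06322/(4π·10.8) = 4.658×10^-4 K/W
  R_mineral wool = (1/0.601 − 1/1.33)/(4πk) = 0.9120/(4π·0.0411) = 1.766 K/W
ΣR = 4.658×10^-4 + 1.766 = 1.766 K/W
Q = ΔT/ΣR = (251 °C − 28.9 °C)/1.766 = 126 W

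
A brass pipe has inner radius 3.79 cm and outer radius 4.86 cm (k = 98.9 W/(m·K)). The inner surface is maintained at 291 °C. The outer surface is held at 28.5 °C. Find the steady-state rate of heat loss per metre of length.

Q' = 6.56×10^5 W/m

Q' = 2πk·ΔT/ln(r₂/r₁) = 2π × 98.9 × 262.5 / ln(0.0486/0.0379) = 6.56×10^5 W/m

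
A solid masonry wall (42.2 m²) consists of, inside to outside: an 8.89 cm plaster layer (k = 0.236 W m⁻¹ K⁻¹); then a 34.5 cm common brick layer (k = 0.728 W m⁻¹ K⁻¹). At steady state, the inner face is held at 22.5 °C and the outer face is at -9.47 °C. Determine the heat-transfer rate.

Q = 1590 W

Resistance network (inner→outer):
  R_plaster = L/(kA) = 0.0889/(0.236·42.2) = 0.008926 K/W
  R_common brick = L/(kA) = 0.345/(0.728·42.2) = 0.01123 K/W
ΣR = 0.008926 + 0.01123 = 0.02016 K/W
Q = ΔT/ΣR = (22.5 °C − -9.47 °C)/0.02016 = 1590 W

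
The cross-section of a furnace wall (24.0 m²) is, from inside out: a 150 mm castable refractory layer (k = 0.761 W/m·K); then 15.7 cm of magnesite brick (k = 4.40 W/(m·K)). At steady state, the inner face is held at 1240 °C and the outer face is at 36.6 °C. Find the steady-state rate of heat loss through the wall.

Treat each layer as a resistance in series:
  R_castable refractory = L/(kA) = 0.150/(0.761·24.0) = 0.008213 K/W
  R_magnesite brick = L/(kA) = 0.157/(4.40·24.0) = 0.001487 K/W
ΣR = 0.008213 + 0.001487 = 0.009700 K/W
Q = ΔT/ΣR = (1240 °C − 36.6 °C)/0.009700 = 1.24×10^5 W

Q = 1.24×10^5 W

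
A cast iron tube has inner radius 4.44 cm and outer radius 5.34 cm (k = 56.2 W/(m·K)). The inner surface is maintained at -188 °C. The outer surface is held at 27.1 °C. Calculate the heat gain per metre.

Q' = 4.12×10^5 W/m

Q' = 2πk·ΔT/ln(r₂/r₁) = 2π × 56.2 × 215.1 / ln(0.0534/0.0444) = 4.12×10^5 W/m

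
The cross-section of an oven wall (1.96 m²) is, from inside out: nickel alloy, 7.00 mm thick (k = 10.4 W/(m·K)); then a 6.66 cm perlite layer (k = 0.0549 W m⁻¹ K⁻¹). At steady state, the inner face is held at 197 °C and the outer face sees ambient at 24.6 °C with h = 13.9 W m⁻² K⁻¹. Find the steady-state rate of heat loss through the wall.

Series thermal resistances, inner to outer:
  R_nickel alloy = L/(kA) = 0.00700/(10.4·1.96) = 3.434×10^-4 K/W
  R_perlite = L/(kA) = 0.0666/(0.0549·1.96) = 0.6189 K/W
  R_conv,out = 1/(hA) = 1/(13.9·1.96) = 0.03671 K/W
ΣR = 3.434×10^-4 + 0.6189 + 0.03671 = 0.6560 K/W
Q = ΔT/ΣR = (197 °C − 24.6 °C)/0.6560 = 263 W

Q = 263 W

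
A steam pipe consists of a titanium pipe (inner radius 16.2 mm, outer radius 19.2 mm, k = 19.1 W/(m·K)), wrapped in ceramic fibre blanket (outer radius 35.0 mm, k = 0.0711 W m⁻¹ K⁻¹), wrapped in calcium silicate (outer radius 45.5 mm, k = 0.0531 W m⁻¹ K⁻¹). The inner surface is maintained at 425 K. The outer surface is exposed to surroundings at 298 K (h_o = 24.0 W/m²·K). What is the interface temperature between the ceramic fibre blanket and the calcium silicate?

T = 350.0 K

Resistance network (inner→outer):
  R'_titanium = ln(0.0192/0.0162)/(2πk) = 0.1699/(2π·19.1) = 0.001416 m·K/W
  R'_ceramic fibre blanket = ln(0.0350/0.0192)/(2πk) = 0.6004/(2π·0.0711) = 1.344 m·K/W
  R'_calcium silicate = ln(0.0455/0.0350)/(2πk) = 0.2624/(2π·0.0531) = 0.7864 m·K/W
  R'_conv,out = 1/(2πr h) = 1/(2π·0.0455·24.0) = 0.1457 m·K/W
ΣR = 0.001416 + 1.344 + 0.7864 + 0.1457 = 2.278 m·K/W
Q' = ΔT/ΣR = (425 K − 298 K)/2.278 = 55.75 W/m
From the inner boundary to the ceramic fibre blanket/calcium silicate interface, ΣR_partial = 1.345 m·K/W.
T_interface = T_in − Q'·ΣR_partial = 425 K − (55.75)(1.345) = 350.0 K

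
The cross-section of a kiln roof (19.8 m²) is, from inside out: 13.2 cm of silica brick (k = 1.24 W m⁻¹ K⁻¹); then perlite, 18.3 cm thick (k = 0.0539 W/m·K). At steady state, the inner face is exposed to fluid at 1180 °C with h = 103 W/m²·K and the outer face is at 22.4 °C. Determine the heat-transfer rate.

Treat each layer as a resistance in series:
  R_conv,in = 1/(hA) = 1/(103·19.8) = 4.903×10^-4 K/W
  R_silica brick = L/(kA) = 0.132/(1.24·19.8) = 0.005376 K/W
  R_perlite = L/(kA) = 0.183/(0.0539·19.8) = 0.1715 K/W
ΣR = 4.903×10^-4 + 0.005376 + 0.1715 = 0.1774 K/W
Q = ΔT/ΣR = (1180 °C − 22.4 °C)/0.1774 = 6530 W

Q = 6530 W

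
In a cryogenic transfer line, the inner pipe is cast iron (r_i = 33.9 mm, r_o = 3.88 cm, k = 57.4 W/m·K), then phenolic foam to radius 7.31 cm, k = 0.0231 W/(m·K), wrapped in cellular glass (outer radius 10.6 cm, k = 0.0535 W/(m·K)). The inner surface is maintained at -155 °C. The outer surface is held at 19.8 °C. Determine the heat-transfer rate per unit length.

Treat each layer as a resistance in series:
  R'_cast iron = ln(0.0388/0.0339)/(2πk) = 0.1350/(2π·57.4) = 3.743×10^-4 m·K/W
  R'_phenolic foam = ln(0.0731/0.0388)/(2πk) = 0.6334/(2π·0.0231) = 4.364 m·K/W
  R'_cellular glass = ln(0.106/0.0731)/(2πk) = 0.3716/(2π·0.0535) = 1.105 m·K/W
ΣR = 3.743×10^-4 + 4.364 + 1.105 = 5.469 m·K/W
Q' = ΔT/ΣR = (-155 °C − 19.8 °C)/5.469 = -32.0 W/m
(Negative Q' ⇒ heat flows inward; heat gain = 32.0 W/m.)

Q' = 32.0 W/m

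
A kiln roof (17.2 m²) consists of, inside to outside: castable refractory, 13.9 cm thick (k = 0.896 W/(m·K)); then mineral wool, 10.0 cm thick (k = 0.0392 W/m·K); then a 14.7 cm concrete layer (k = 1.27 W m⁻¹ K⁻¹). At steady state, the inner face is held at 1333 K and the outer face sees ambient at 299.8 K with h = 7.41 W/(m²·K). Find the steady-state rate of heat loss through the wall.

Q = 6.01 kW

Resistance network (inner→outer):
  R_castable refractory = L/(kA) = 0.139/(0.896·17.2) = 0.009019 K/W
  R_mineral wool = L/(kA) = 0.100/(0.0392·17.2) = 0.1483 K/W
  R_concrete = L/(kA) = 0.147/(1.27·17.2) = 0.006730 K/W
  R_conv,out = 1/(hA) = 1/(7.41·17.2) = 0.007846 K/W
ΣR = 0.009019 + 0.1483 + 0.006730 + 0.007846 = 0.1719 K/W
Q = ΔT/ΣR = (1333 K − 299.8 K)/0.1719 = 6010 W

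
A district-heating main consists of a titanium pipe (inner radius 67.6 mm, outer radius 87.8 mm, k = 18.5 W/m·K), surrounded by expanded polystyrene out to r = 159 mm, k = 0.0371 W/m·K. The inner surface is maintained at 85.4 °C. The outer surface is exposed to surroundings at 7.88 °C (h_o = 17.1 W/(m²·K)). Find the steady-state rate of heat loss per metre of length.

Resistance network (inner→outer):
  R'_titanium = ln(0.0878/0.0676)/(2πk) = 0.2615/(2π·18.5) = 0.002249 m·K/W
  R'_expanded polystyrene = ln(0.159/0.0878)/(2πk) = 0.5938/(2π·0.0371) = 2.548 m·K/W
  R'_conv,out = 1/(2πr h) = 1/(2π·0.159·17.1) = 0.05854 m·K/W
ΣR = 0.002249 + 2.548 + 0.05854 = 2.609 m·K/W
Q' = ΔT/ΣR = (85.4 °C − 7.88 °C)/2.609 = 29.7 W/m

Q' = 29.7 W/m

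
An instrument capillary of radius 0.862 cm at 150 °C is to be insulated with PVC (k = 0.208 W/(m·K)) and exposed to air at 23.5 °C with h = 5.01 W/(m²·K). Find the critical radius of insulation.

r_cr = 4.15 cm

For a cylinder, r_cr = k_ins/h = 0.208/5.01 = 0.0415 m = 4.15 cm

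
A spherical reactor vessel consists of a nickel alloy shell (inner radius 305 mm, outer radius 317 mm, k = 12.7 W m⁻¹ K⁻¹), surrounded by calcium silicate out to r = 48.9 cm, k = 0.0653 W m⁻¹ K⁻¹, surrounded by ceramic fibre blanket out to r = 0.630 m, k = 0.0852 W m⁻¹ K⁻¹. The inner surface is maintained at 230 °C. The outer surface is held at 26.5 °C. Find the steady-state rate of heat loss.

Q = 114 W

Treat each layer as a resistance in series:
  R_nickel alloy = (1/0.305 − 1/0.317)/(4πk) = 0.1241/(4π·12.7) = 7.777×10^-4 K/W
  R_calcium silicate = (1/0.317 − 1/0.489)/(4πk) = 1.110/(4π·0.0653) = 1.352 K/W
  R_ceramic fibre blanket = (1/0.489 − 1/0.630)/(4πk) = 0.4577/(4π·0.0852) = 0.4275 K/W
ΣR = 7.777×10^-4 + 1.352 + 0.4275 = 1.780 K/W
Q = ΔT/ΣR = (230 °C − 26.5 °C)/1.780 = 114 W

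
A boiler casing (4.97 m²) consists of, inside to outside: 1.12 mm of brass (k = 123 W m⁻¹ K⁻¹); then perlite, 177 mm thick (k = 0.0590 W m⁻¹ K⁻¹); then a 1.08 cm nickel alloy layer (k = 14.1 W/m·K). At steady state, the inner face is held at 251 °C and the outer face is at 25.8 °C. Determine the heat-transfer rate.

Q = 373 W

Series thermal resistances, inner to outer:
  R_brass = L/(kA) = 0.00112/(123·4.97) = 1.832×10^-6 K/W
  R_perlite = L/(kA) = 0.177/(0.0590·4.97) = 0.6036 K/W
  R_nickel alloy = L/(kA) = 0.0108/(14.1·4.97) = 1.541×10^-4 K/W
ΣR = 1.832×10^-6 + 0.6036 + 1.541×10^-4 = 0.6038 K/W
Q = ΔT/ΣR = (251 °C − 25.8 °C)/0.6038 = 373 W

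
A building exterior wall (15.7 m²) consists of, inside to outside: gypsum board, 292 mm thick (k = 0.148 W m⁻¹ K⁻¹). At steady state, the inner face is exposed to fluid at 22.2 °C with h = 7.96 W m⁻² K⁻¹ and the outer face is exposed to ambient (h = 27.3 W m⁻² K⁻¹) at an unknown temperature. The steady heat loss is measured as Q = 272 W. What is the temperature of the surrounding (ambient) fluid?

T_out = -14.8 °C

Series resistances:
  R_conv,in = 1/(hA) = 1/(7.96·15.7) = 0.008002 K/W
  R_gypsum board = L/(kA) = 0.292/(0.148·15.7) = 0.1257 K/W
  R_conv,out = 1/(hA) = 1/(27.3·15.7) = 0.002333 K/W
ΣR = 0.1360 K/W
ΔT = Q·ΣR = 272 × 0.1360 = 36.99 K
Heat flows outward, so T_out = T_in − ΔT = 22.2 − 36.99 = -14.8 °C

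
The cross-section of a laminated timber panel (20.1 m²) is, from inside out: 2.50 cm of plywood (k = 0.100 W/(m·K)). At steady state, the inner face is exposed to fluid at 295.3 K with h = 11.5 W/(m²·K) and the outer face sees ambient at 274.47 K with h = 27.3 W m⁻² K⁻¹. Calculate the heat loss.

Q = 1120 W

Series thermal resistances, inner to outer:
  R_conv,in = 1/(hA) = 1/(11.5·20.1) = 0.004326 K/W
  R_plywood = L/(kA) = 0.0250/(0.100·20.1) = 0.01244 K/W
  R_conv,out = 1/(hA) = 1/(27.3·20.1) = 0.001822 K/W
ΣR = 0.004326 + 0.01244 + 0.001822 = 0.01859 K/W
Q = ΔT/ΣR = (295.3 K − 274.47 K)/0.01859 = 1120 W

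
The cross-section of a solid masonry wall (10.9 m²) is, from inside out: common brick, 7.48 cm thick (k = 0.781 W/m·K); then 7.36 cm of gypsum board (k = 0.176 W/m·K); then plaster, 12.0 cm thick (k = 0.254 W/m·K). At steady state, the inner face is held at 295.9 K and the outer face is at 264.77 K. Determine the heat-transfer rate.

Treat each layer as a resistance in series:
  R_common brick = L/(kA) = 0.0748/(0.781·10.9) = 0.008787 K/W
  R_gypsum board = L/(kA) = 0.0736/(0.176·10.9) = 0.03837 K/W
  R_plaster = L/(kA) = 0.120/(0.254·10.9) = 0.04334 K/W
ΣR = 0.008787 + 0.03837 + 0.04334 = 0.09050 K/W
Q = ΔT/ΣR = (295.9 K − 264.77 K)/0.09050 = 344 W

Q = 344 W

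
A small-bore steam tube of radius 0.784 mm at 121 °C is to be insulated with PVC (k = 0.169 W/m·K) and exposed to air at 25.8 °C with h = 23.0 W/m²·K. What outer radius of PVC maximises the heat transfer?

r_cr = 0.735 cm

For a cylinder, r_cr = k_ins/h = 0.169/23.0 = 0.00735 m = 0.735 cm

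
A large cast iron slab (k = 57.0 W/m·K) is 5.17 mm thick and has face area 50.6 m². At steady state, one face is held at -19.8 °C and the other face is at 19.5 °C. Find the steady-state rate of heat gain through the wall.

Q = kA·ΔT/L = 57.0 × 50.6 × |-19.8 °C − 19.5 °C| / 0.00517 = 2.19×10^7 W

Q = 2.19×10^7 W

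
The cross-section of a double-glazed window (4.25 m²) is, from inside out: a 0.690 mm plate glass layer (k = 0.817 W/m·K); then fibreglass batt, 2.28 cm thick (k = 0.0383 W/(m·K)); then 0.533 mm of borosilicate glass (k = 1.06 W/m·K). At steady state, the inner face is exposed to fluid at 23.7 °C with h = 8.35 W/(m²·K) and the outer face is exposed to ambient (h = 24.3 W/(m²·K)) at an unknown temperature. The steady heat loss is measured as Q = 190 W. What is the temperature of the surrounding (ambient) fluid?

Series resistances:
  R_conv,in = 1/(hA) = 1/(8.35·4.25) = 0.02818 K/W
  R_plate glass = L/(kA) = 6.90×10^-4/(0.817·4.25) = 1.987×10^-4 K/W
  R_fibreglass batt = L/(kA) = 0.0228/(0.0383·4.25) = 0.1401 K/W
  R_borosilicate glass = L/(kA) = 5.33×10^-4/(1.06·4.25) = 1.183×10^-4 K/W
  R_conv,out = 1/(hA) = 1/(24.3·4.25) = 0.009683 K/W
ΣR = 0.1782 K/W
ΔT = Q·ΣR = 190 × 0.1782 = 33.86 K
Heat flows outward, so T_out = T_in − ΔT = 23.7 − 33.86 = -10.2 °C

T_out = -10.2 °C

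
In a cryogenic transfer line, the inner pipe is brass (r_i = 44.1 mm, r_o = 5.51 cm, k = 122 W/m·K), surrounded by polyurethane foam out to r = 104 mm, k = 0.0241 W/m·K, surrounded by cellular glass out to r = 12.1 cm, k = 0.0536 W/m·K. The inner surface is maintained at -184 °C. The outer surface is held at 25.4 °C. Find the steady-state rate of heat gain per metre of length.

Resistance network (inner→outer):
  R'_brass = ln(0.0551/0.0441)/(2πk) = 0.2227/(2π·122) = 2.905×10^-4 m·K/W
  R'_polyurethane foam = ln(0.104/0.0551)/(2πk) = 0.6352/(2π·0.0241) = 4.195 m·K/W
  R'_cellular glass = ln(0.121/0.104)/(2πk) = 0.1514/(2π·0.0536) = 0.4496 m·K/W
ΣR = 2.905×10^-4 + 4.195 + 0.4496 = 4.645 m·K/W
Q' = ΔT/ΣR = (-184 °C − 25.4 °C)/4.645 = -45.1 W/m
(Negative Q' ⇒ heat flows inward; heat gain = 45.1 W/m.)

Q' = 45.1 W/m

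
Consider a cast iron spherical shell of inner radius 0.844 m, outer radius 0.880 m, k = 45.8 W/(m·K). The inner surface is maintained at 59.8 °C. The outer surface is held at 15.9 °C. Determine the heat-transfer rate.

Q = 521 kW

Q = 4πk·ΔT/(1/r₁ − 1/r₂) = 4π × 45.8 × 43.9 / (1/0.844 − 1/0.880) = 5.21×10^5 W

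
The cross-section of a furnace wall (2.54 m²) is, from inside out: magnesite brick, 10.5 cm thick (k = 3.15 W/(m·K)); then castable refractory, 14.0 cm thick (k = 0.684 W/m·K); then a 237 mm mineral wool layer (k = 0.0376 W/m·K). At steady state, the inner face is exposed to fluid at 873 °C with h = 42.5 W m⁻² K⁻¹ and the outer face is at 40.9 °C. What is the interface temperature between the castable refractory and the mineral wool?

T = 840 °C

Series thermal resistances, inner to outer:
  R_conv,in = 1/(hA) = 1/(42.5·2.54) = 0.009264 K/W
  R_magnesite brick = L/(kA) = 0.105/(3.15·2.54) = 0.01312 K/W
  R_castable refractory = L/(kA) = 0.140/(0.684·2.54) = 0.08058 K/W
  R_mineral wool = L/(kA) = 0.237/(0.0376·2.54) = 2.482 K/W
ΣR = 0.009264 + 0.01312 + 0.08058 + 2.482 = 2.585 K/W
Q = ΔT/ΣR = (873 °C − 40.9 °C)/2.585 = 321.9 W
From the inner boundary to the castable refractory/mineral wool interface, ΣR_partial = 0.1030 K/W.
T_interface = T_in − Q·ΣR_partial = 873 °C − (321.9)(0.1030) = 840 °C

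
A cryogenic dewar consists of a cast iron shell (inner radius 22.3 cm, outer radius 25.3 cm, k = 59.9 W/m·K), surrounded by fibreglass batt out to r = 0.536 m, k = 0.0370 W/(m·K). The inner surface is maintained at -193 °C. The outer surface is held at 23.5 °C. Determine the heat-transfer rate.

Q = 48.2 W

Series thermal resistances, inner to outer:
  R_cast iron = (1/0.223 − 1/0.253)/(4πk) = 0.5317/(4π·59.9) = 7.064×10^-4 K/W
  R_fibreglass batt = (1/0.253 − 1/0.536)/(4πk) = 2.087/(4π·0.0370) = 4.488 K/W
ΣR = 7.064×10^-4 + 4.488 = 4.489 K/W
Q = ΔT/ΣR = (-193 °C − 23.5 °C)/4.489 = -48.2 W
(Negative Q ⇒ heat flows inward; heat gain = 48.2 W.)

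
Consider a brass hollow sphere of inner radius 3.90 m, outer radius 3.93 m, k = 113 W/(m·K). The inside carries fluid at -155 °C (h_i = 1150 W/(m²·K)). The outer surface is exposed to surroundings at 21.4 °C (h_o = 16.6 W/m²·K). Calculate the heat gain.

Treat each layer as a resistance in series:
  R_conv,in = 1/(4πr²h) = 1/(4π·3.90²·1150) = 4.549×10^-6 K/W
  R_brass = (1/3.90 − 1/3.93)/(4πk) = 0.001957/(4π·113) = 1.378×10^-6 K/W
  R_conv,out = 1/(4πr²h) = 1/(4π·3.93²·16.6) = 3.104×10^-4 K/W
ΣR = 4.549×10^-6 + 1.378×10^-6 + 3.104×10^-4 = 3.163×10^-4 K/W
Q = ΔT/ΣR = (-155 °C − 21.4 °C)/3.163×10^-4 = -5.58×10^5 W
(Negative Q ⇒ heat flows inward; heat gain = 5.58×10^5 W.)

Q = 5.58×10^5 W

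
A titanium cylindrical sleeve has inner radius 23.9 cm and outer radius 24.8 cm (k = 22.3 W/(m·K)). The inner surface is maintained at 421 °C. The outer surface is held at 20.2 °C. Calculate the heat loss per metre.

Q' = 1520 kW/m

Q' = 2πk·ΔT/ln(r₂/r₁) = 2π × 22.3 × 400.8 / ln(0.248/0.239) = 1.52×10^6 W/m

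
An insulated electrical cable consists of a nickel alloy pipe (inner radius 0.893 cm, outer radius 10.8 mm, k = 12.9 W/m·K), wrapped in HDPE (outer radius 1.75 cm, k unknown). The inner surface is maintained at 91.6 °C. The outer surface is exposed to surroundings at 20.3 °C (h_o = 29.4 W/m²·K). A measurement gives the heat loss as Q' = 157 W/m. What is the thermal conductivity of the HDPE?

ΣR = ΔT/Q' = |91.6 − 20.3|/157 = 0.4541 m·K/W
Known resistances:
  R'_nickel alloy = ln(0.0108/0.00893)/(2πk) = 0.1901/(2π·12.9) = 0.002346 m·K/W
  R'_conv,out = 1/(2πr h) = 1/(2π·0.0175·29.4) = 0.3093 m·K/W
R_HDPE = ΣR − ΣR_known = 0.4541 − 0.3116 = 0.1425 m·K/W
ln(r₂/r₁)/(2πk) = 0.1425 ⇒ k = 0.4827/(2π·0.1425) = 0.539 W/m·K

k = 0.539 W/m·K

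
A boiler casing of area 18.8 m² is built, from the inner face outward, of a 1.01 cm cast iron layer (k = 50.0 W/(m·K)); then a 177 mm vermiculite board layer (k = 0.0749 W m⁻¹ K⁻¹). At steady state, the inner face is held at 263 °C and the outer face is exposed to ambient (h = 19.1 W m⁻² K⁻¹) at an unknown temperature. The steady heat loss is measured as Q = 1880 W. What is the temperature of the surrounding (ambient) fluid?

T_out = 21.4 °C

Sum the resistances:
  R_cast iron = L/(kA) = 0.0101/(50.0·18.8) = 1.074×10^-5 K/W
  R_vermiculite board = L/(kA) = 0.177/(0.0749·18.8) = 0.1257 K/W
  R_conv,out = 1/(hA) = 1/(19.1·18.8) = 0.002785 K/W
ΣR = 0.1285 K/W
ΔT = Q·ΣR = 1880 × 0.1285 = 241.6 K
Heat flows outward, so T_out = T_in − ΔT = 263 − 241.6 = 21.4 °C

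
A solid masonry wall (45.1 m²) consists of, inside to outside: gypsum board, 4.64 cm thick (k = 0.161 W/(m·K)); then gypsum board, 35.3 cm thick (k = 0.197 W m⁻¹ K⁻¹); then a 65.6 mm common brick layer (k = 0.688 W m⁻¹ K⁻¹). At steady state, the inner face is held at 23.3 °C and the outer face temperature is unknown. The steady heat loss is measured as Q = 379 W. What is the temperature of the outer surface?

Series resistances:
  R_gypsum board = L/(kA) = 0.0464/(0.161·45.1) = 0.006390 K/W
  R_gypsum board = L/(kA) = 0.353/(0.197·45.1) = 0.03973 K/W
  R_common brick = L/(kA) = 0.0656/(0.688·45.1) = 0.002114 K/W
ΣR = 0.04824 K/W
ΔT = Q·ΣR = 379 × 0.04824 = 18.28 K
Heat flows outward, so T_out = T_in − ΔT = 23.3 − 18.28 = 5.02 °C

T_out = 5.02 °C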